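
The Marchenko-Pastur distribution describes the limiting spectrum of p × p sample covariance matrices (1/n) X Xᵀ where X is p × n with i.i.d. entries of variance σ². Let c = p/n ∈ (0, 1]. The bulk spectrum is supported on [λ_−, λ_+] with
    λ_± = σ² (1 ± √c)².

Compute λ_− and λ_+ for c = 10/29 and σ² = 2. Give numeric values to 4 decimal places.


c = 10/29 = 0.344828; √c = 0.587220.
λ_− = σ² (1 − √c)² = 2 · (1 − 0.587220)² = 2 · (0.412780)² = 0.340774.
λ_+ = σ² (1 + √c)² = 2 · (1 + 0.587220)² = 2 · (1.587220)² = 5.038536.

Rounded to 4 decimal places: λ_− ≈ 0.3408, λ_+ ≈ 5.0385.


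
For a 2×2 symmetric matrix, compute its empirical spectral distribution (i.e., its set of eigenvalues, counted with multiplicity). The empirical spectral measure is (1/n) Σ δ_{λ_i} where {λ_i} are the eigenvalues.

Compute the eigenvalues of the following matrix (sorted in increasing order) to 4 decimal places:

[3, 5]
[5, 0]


Since M is real symmetric, both eigenvalues are real; they are the roots of det(λI − M) = λ² − (tr M) λ + det M.
tr M = 3 + 0 = 3.
det M = 3·0 − 5² = 0 − 25 = -25.
Characteristic polynomial: λ² − 3λ − 25 = 0.
Discriminant Δ = (tr M)² − 4·det M = 9 − (-100) = 109; √Δ = 10.440307.
λ = (tr M ± √Δ)/2 = (3 ± 10.440307)/2, giving (tr M − √Δ)/2 = -3.7202 and (tr M + √Δ)/2 = 6.7202.

Eigenvalues sorted in increasing order: [-3.7202, 6.7202].


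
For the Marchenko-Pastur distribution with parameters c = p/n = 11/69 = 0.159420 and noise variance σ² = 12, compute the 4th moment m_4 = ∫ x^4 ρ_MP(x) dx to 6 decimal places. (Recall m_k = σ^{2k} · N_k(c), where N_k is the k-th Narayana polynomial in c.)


E[X⁴] = σ⁸ (1 + 6c + 6c² + c³) (fourth MP moment). With σ² = 12 (so σ⁸ = 20736) and c = 11/69 = 0.159420: E[X⁴] = 20736 · (1 + 6·0.159420 + 6·(0.159420)² + (0.159420)³) = 20736 · 2.113062.

So E[X^4] = 43816.460919.


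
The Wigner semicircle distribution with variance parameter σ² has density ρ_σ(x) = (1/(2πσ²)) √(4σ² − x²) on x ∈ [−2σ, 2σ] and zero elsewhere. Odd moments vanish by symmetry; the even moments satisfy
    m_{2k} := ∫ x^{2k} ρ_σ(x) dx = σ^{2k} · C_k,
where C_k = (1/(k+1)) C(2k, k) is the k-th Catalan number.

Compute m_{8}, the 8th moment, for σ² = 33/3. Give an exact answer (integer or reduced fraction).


By the scaled semicircle moment identity, m_{2k} = σ^{2k} · C_k with k = 4.
C_4 = (1/(k+1)) · C(2k, k) = (1/5) · C(8, 4) = (1/5) · 70 = 14.
σ^{2k} = (σ²)^k = (33/3)^4 = 14641.

Therefore m_{8} = σ^{8} · C_4 = 14641 · 14 = 204974.


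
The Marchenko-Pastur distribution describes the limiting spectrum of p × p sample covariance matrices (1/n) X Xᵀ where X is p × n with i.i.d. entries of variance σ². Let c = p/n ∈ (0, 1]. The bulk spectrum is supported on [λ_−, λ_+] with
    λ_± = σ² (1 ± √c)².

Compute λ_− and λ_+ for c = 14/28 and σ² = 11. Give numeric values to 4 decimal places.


c = 14/28 = 0.500000; √c = 0.707107.
λ_− = σ² (1 − √c)² = 11 · (1 − 0.707107)² = 11 · (0.292893)² = 0.943651.
λ_+ = σ² (1 + √c)² = 11 · (1 + 0.707107)² = 11 · (1.707107)² = 32.056349.

Rounded to 4 decimal places: λ_− ≈ 0.9437, λ_+ ≈ 32.0563.


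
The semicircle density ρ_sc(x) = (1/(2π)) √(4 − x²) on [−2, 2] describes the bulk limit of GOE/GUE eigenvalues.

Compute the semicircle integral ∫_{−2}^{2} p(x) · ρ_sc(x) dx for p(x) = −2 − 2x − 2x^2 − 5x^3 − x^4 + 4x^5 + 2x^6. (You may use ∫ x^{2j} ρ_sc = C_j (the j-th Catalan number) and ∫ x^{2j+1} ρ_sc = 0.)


Write p(x) = Σ a_i x^i, split into monomials and integrate each against ρ_sc separately.
Using ∫ x^{2j} ρ_sc = C_j = (1/(j+1)) C(2j, j) (Catalan numbers) and ∫ x^{2j+1} ρ_sc = 0 (odd monomials vanish by symmetry):
  i = 0 (even): a_0 · C_{0} = -2 · 1 = -2
  i = 1 (odd): ∫ x^1 ρ_sc = 0 (vanishes)
  i = 2 (even): a_2 · C_{1} = -2 · 1 = -2
  i = 3 (odd): ∫ x^3 ρ_sc = 0 (vanishes)
  i = 4 (even): a_4 · C_{2} = -1 · 2 = -2
  i = 5 (odd): ∫ x^5 ρ_sc = 0 (vanishes)
  i = 6 (even): a_6 · C_{3} = 2 · 5 = 10

Summing the contributions: ∫_{−2}^{2} p(x) ρ_sc(x) dx = (-2) + (-2) + (-2) + 10 = 4.


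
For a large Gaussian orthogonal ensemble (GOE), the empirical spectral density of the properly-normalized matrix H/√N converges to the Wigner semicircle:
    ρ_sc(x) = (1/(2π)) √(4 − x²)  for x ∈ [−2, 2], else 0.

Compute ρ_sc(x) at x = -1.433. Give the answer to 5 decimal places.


ρ_sc(x) = (1/(2π)) √(4 − x²). With x = -1.433:
  4 − x² = 4 − (-1.433)² = 4 − 2.053489 = 1.946511.
  √(4 − x²) = 1.395174.
  1/(2π) = 0.159155.
  ρ_sc(-1.433) = 0.159155 · 1.395174 = 0.222049.

Rounded to 5 decimal places: ρ_sc(-1.433) ≈ 0.22205.


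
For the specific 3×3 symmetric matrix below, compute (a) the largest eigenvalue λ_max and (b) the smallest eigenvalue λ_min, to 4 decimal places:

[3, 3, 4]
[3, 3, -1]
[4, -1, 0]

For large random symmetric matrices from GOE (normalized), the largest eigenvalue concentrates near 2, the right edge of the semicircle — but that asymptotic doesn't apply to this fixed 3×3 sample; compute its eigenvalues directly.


Since M is real symmetric, all three eigenvalues are real; they are the roots of det(λI − M) = λ³ − (tr M) λ² + s λ − det M, where s is the sum of the principal 2×2 minors.
tr M = 3 + 3 + 0 = 6.
s = (3·3 − 3²) + (3·0 − 4²) + (3·0 − (-1)²) = 0 + (-16) + (-1) = -17.
det M (expand along row 1) = 3·(-1) − 3·4 + 4·(-15) = -75.
Characteristic polynomial: λ³ − 6λ² − 17λ + 75 = 0.
Substitute λ = y + (tr M)/3 = y + 2.000000 to remove the quadratic term: y³ + p·y + q = 0 with p = s − (tr M)²/3 = -29.000000 and q = −2(tr M)³/27 + (tr M)·s/3 − det M = 25.000000.
Three real roots ⇒ use the trigonometric (Viète) form: r = 2√(−p/3) = 6.218253, φ = arccos(3q/(p·r)) = arccos(-0.415906) = 1.999735 rad.
y_k = r·cos(φ/3 − 2πk/3) for k = 0, 1, 2 gives y = 4.887185, 0.886057, -5.773242.
λ_k = y_k + 2.000000 gives λ = 6.8872, 2.8861, -3.7732 (check: the sum is 6.0000 = tr M).

Hence λ_max = 6.8872 and λ_min = -3.7732.


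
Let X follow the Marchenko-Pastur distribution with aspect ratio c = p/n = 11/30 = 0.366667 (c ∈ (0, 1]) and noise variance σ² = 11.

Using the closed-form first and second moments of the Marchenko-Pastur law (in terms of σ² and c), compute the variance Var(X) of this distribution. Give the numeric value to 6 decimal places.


Recall the MP moments m_1 = E[X] = σ² and m_2 = E[X²] = σ⁴ (1 + c).
m_1 = E[X] = σ² = 11, so m_1² = 121.
m_2 = E[X²] = σ⁴ (1 + c) = 121 · (1 + 0.366667) = 121 · 1.366667 = 165.366667.
(Note m_2 − m_1² simplifies to c · σ⁴ = 0.366667 · 121.)

Var(X) = m_2 − m_1² = 165.366667 − 121 = 44.366667.


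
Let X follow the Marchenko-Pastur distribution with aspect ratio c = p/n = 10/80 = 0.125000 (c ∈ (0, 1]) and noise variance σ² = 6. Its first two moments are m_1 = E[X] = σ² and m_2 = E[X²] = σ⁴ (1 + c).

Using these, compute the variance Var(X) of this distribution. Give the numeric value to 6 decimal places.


m_1 = E[X] = σ² = 6, so m_1² = 36.
m_2 = E[X²] = σ⁴ (1 + c) = 36 · (1 + 0.125000) = 36 · 1.125000 = 40.500000.
(Note m_2 − m_1² simplifies to c · σ⁴ = 0.125000 · 36.)

Var(X) = m_2 − m_1² = 40.500000 − 36 = 4.500000.


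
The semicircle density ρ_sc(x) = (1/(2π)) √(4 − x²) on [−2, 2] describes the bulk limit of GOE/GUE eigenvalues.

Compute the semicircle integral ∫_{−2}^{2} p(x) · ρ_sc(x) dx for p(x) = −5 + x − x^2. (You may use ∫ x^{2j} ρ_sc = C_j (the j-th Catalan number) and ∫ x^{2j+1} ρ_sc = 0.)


Write p(x) = Σ a_i x^i, split into monomials and integrate each against ρ_sc separately.
Using ∫ x^{2j} ρ_sc = C_j = (1/(j+1)) C(2j, j) (Catalan numbers) and ∫ x^{2j+1} ρ_sc = 0 (odd monomials vanish by symmetry):
  i = 0 (even): a_0 · C_{0} = -5 · 1 = -5
  i = 1 (odd): ∫ x^1 ρ_sc = 0 (vanishes)
  i = 2 (even): a_2 · C_{1} = -1 · 1 = -1

Summing the contributions: ∫_{−2}^{2} p(x) ρ_sc(x) dx = (-5) + (-1) = -6.


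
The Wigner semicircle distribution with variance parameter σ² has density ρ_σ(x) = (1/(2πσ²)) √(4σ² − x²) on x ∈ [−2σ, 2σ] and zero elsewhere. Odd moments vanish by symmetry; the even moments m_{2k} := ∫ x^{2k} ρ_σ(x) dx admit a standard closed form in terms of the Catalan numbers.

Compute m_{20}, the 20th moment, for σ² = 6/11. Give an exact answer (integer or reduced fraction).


By the scaled semicircle moment identity, m_{2k} = σ^{2k} · C_k with k = 10.
C_10 = (1/(k+1)) · C(2k, k) = (1/11) · C(20, 10) = (1/11) · 184756 = 16796.
σ^{2k} = (σ²)^k = (6/11)^10 = 60466176/25937424601.

Therefore m_{20} = σ^{20} · C_10 = (60466176/25937424601) · 16796 = 1015589892096/25937424601.


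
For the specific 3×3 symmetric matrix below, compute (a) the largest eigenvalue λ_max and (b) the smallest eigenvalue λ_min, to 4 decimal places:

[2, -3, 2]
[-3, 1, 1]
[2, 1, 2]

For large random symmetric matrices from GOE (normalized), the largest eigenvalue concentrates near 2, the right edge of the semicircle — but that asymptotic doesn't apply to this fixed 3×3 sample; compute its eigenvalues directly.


Since M is real symmetric, all three eigenvalues are real; they are the roots of det(λI − M) = λ³ − (tr M) λ² + s λ − det M, where s is the sum of the principal 2×2 minors.
tr M = 2 + 1 + 2 = 5.
s = (2·1 − (-3)²) + (2·2 − 2²) + (1·2 − 1²) = -7 + 0 + 1 = -6.
det M (expand along row 1) = 2·1 − (-3)·(-8) + 2·(-5) = -32.
Characteristic polynomial: λ³ − 5λ² − 6λ + 32 = 0.
Substitute λ = y + (tr M)/3 = y + 1.666667 to remove the quadratic term: y³ + p·y + q = 0 with p = s − (tr M)²/3 = -14.333333 and q = −2(tr M)³/27 + (tr M)·s/3 − det M = 12.740741.
Three real roots ⇒ use the trigonometric (Viète) form: r = 2√(−p/3) = 4.371626, φ = arccos(3q/(p·r)) = arccos(-0.609994) = 2.226850 rad.
y_k = r·cos(φ/3 − 2πk/3) for k = 0, 1, 2 gives y = 3.221569, 0.948405, -4.169974.
λ_k = y_k + 1.666667 gives λ = 4.8882, 2.6151, -2.5033 (check: the sum is 5.0000 = tr M).

Hence λ_max = 4.8882 and λ_min = -2.5033.


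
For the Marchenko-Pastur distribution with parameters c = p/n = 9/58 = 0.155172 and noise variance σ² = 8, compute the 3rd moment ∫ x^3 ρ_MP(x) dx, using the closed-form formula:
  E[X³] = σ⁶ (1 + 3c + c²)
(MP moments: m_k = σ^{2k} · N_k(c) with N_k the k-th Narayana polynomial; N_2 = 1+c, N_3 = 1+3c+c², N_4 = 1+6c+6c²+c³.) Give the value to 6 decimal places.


E[X³] = σ⁶ (1 + 3c + c²) (third MP moment). With σ² = 8 (so σ⁶ = 512) and c = 9/58 = 0.155172: E[X³] = 512 · (1 + 3·0.155172 + (0.155172)²) = 512 · 1.489596.

So E[X^3] = 762.673008.


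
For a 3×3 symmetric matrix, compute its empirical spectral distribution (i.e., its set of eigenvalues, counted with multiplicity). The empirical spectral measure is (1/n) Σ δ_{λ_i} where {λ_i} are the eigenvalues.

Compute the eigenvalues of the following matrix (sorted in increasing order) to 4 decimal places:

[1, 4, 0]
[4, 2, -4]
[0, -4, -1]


Since M is real symmetric, all three eigenvalues are real; they are the roots of det(λI − M) = λ³ − (tr M) λ² + s λ − det M, where s is the sum of the principal 2×2 minors.
tr M = 1 + 2 + (-1) = 2.
s = (1·2 − 4²) + (1·(-1) − 0²) + (2·(-1) − (-4)²) = -14 + (-1) + (-18) = -33.
det M (expand along row 1) = 1·(-18) − 4·(-4) + 0·(-16) = -2.
Characteristic polynomial: λ³ − 2λ² − 33λ + 2 = 0.
Substitute λ = y + (tr M)/3 = y + 0.666667 to remove the quadratic term: y³ + p·y + q = 0 with p = s − (tr M)²/3 = -34.333333 and q = −2(tr M)³/27 + (tr M)·s/3 − det M = -20.592593.
Three real roots ⇒ use the trigonometric (Viète) form: r = 2√(−p/3) = 6.765928, φ = arccos(3q/(p·r)) = arccos(0.265943) = 1.301614 rad.
y_k = r·cos(φ/3 − 2πk/3) for k = 0, 1, 2 gives y = 6.139031, -0.606275, -5.532756.
λ_k = y_k + 0.666667 gives λ = 6.8057, 0.0604, -4.8661 (check: the sum is 2.0000 = tr M).

Eigenvalues sorted in increasing order: [-4.8661, 0.0604, 6.8057].


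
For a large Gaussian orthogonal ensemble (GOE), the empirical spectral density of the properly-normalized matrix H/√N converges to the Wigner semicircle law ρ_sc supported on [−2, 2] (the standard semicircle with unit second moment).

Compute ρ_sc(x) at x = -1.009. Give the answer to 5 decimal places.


ρ_sc(x) = (1/(2π)) √(4 − x²). With x = -1.009:
  4 − x² = 4 − (-1.009)² = 4 − 1.018081 = 2.981919.
  √(4 − x²) = 1.726823.
  1/(2π) = 0.159155.
  ρ_sc(-1.009) = 0.159155 · 1.726823 = 0.274832.

Rounded to 5 decimal places: ρ_sc(-1.009) ≈ 0.27483.


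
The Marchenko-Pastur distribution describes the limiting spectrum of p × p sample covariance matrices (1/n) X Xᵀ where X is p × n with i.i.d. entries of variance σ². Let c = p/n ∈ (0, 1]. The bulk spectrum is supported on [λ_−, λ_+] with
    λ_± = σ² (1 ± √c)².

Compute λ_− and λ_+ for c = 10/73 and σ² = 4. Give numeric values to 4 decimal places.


c = 10/73 = 0.136986; √c = 0.370117.
λ_− = σ² (1 − √c)² = 4 · (1 − 0.370117)² = 4 · (0.629883)² = 1.587012.
λ_+ = σ² (1 + √c)² = 4 · (1 + 0.370117)² = 4 · (1.370117)² = 7.508878.

Rounded to 4 decimal places: λ_− ≈ 1.5870, λ_+ ≈ 7.5089.


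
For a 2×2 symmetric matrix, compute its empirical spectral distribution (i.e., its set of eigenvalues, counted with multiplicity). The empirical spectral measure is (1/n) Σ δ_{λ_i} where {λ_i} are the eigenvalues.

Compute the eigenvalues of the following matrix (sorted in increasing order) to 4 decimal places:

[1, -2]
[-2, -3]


Since M is real symmetric, both eigenvalues are real; they are the roots of det(λI − M) = λ² − (tr M) λ + det M.
tr M = 1 + (-3) = -2.
det M = 1·(-3) − (-2)² = -3 − 4 = -7.
Characteristic polynomial: λ² + 2λ − 7 = 0.
Discriminant Δ = (tr M)² − 4·det M = 4 − (-28) = 32; √Δ = 5.656854.
λ = (tr M ± √Δ)/2 = (-2 ± 5.656854)/2, giving (tr M − √Δ)/2 = -3.8284 and (tr M + √Δ)/2 = 1.8284.

Eigenvalues sorted in increasing order: [-3.8284, 1.8284].


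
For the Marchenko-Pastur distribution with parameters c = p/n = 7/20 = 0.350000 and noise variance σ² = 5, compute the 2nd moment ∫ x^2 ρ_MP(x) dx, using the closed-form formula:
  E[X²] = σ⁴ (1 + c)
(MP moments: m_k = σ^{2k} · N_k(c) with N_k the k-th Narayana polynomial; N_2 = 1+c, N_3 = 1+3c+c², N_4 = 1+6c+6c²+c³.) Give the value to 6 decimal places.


E[X²] = σ⁴ (1 + c) (second MP moment). With σ² = 5 (so σ⁴ = 25) and c = 7/20 = 0.350000: E[X²] = 25 · (1 + 0.350000) = 25 · 1.350000.

So E[X^2] = 33.750000.


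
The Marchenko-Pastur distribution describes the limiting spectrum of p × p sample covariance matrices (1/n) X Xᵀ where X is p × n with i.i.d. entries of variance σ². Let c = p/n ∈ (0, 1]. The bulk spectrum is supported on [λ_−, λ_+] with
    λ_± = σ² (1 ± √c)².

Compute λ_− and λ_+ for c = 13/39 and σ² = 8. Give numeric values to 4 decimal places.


c = 13/39 = 0.333333; √c = 0.577350.
λ_− = σ² (1 − √c)² = 8 · (1 − 0.577350)² = 8 · (0.422650)² = 1.429062.
λ_+ = σ² (1 + √c)² = 8 · (1 + 0.577350)² = 8 · (1.577350)² = 19.904271.

Rounded to 4 decimal places: λ_− ≈ 1.4291, λ_+ ≈ 19.9043.


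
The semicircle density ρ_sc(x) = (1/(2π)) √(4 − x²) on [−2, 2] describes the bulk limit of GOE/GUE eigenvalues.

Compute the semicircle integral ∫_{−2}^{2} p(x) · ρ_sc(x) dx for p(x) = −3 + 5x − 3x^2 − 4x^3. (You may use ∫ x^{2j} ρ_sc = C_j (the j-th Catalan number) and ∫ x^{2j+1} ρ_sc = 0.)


Write p(x) = Σ a_i x^i, split into monomials and integrate each against ρ_sc separately.
Using ∫ x^{2j} ρ_sc = C_j = (1/(j+1)) C(2j, j) (Catalan numbers) and ∫ x^{2j+1} ρ_sc = 0 (odd monomials vanish by symmetry):
  i = 0 (even): a_0 · C_{0} = -3 · 1 = -3
  i = 1 (odd): ∫ x^1 ρ_sc = 0 (vanishes)
  i = 2 (even): a_2 · C_{1} = -3 · 1 = -3
  i = 3 (odd): ∫ x^3 ρ_sc = 0 (vanishes)

Summing the contributions: ∫_{−2}^{2} p(x) ρ_sc(x) dx = (-3) + (-3) = -6.


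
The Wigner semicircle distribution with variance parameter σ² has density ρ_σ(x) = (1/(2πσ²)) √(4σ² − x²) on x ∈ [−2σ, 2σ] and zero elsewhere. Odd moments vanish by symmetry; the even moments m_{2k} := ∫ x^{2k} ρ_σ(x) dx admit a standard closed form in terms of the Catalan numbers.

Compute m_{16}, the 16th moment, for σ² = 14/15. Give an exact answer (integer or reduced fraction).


By the scaled semicircle moment identity, m_{2k} = σ^{2k} · C_k with k = 8.
C_8 = (1/(k+1)) · C(2k, k) = (1/9) · C(16, 8) = (1/9) · 12870 = 1430.
σ^{2k} = (σ²)^k = (14/15)^8 = 1475789056/2562890625.

Therefore m_{16} = σ^{16} · C_8 = (1475789056/2562890625) · 1430 = 422075670016/512578125.


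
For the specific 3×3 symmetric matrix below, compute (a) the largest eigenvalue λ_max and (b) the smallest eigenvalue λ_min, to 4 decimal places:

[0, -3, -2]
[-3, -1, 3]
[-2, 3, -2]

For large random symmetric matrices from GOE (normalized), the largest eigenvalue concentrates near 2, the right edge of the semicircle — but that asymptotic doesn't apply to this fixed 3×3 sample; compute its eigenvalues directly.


Since M is real symmetric, all three eigenvalues are real; they are the roots of det(λI − M) = λ³ − (tr M) λ² + s λ − det M, where s is the sum of the principal 2×2 minors.
tr M = 0 + (-1) + (-2) = -3.
s = (0·(-1) − (-3)²) + (0·(-2) − (-2)²) + ((-1)·(-2) − 3²) = -9 + (-4) + (-7) = -20.
det M (expand along row 1) = 0·(-7) − (-3)·12 + (-2)·(-11) = 58.
Characteristic polynomial: λ³ + 3λ² − 20λ − 58 = 0.
Substitute λ = y + (tr M)/3 = y − 1.000000 to remove the quadratic term: y³ + p·y + q = 0 with p = s − (tr M)²/3 = -23.000000 and q = −2(tr M)³/27 + (tr M)·s/3 − det M = -36.000000.
Three real roots ⇒ use the trigonometric (Viète) form: r = 2√(−p/3) = 5.537749, φ = arccos(3q/(p·r)) = arccos(0.847935) = 0.558718 rad.
y_k = r·cos(φ/3 − 2πk/3) for k = 0, 1, 2 gives y = 5.441988, -1.832975, -3.609013.
λ_k = y_k − 1.000000 gives λ = 4.4420, -2.8330, -4.6090 (check: the sum is -3.0000 = tr M).

Hence λ_max = 4.4420 and λ_min = -4.6090.


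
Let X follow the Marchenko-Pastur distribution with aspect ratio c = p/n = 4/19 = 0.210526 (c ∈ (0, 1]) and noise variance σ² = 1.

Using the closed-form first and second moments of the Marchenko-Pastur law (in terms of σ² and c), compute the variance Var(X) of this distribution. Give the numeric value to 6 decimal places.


Recall the MP moments m_1 = E[X] = σ² and m_2 = E[X²] = σ⁴ (1 + c).
m_1 = E[X] = σ² = 1, so m_1² = 1.
m_2 = E[X²] = σ⁴ (1 + c) = 1 · (1 + 0.210526) = 1 · 1.210526 = 1.210526.
(Note m_2 − m_1² simplifies to c · σ⁴ = 0.210526 · 1.)

Var(X) = m_2 − m_1² = 1.210526 − 1 = 0.210526.


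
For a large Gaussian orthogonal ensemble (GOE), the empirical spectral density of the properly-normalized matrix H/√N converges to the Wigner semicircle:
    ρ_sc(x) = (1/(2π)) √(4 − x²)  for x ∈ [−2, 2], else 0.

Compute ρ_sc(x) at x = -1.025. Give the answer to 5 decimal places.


ρ_sc(x) = (1/(2π)) √(4 − x²). With x = -1.025:
  4 − x² = 4 − (-1.025)² = 4 − 1.050625 = 2.949375.
  √(4 − x²) = 1.717374.
  1/(2π) = 0.159155.
  ρ_sc(-1.025) = 0.159155 · 1.717374 = 0.273329.

Rounded to 5 decimal places: ρ_sc(-1.025) ≈ 0.27333.


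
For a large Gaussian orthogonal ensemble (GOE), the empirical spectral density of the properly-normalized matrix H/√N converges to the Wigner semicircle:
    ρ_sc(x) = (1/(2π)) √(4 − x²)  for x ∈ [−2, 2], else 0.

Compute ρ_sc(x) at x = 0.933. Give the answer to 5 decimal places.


ρ_sc(x) = (1/(2π)) √(4 − x²). With x = 0.933:
  4 − x² = 4 − (0.933)² = 4 − 0.870489 = 3.129511.
  √(4 − x²) = 1.769042.
  1/(2π) = 0.159155.
  ρ_sc(0.933) = 0.159155 · 1.769042 = 0.281552.

Rounded to 5 decimal places: ρ_sc(0.933) ≈ 0.28155.


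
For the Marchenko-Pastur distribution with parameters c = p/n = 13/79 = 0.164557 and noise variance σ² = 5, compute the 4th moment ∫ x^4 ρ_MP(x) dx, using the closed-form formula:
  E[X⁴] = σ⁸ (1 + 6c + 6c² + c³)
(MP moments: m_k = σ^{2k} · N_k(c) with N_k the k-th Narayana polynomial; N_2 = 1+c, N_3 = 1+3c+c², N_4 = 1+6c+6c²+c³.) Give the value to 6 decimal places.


E[X⁴] = σ⁸ (1 + 6c + 6c² + c³) (fourth MP moment). With σ² = 5 (so σ⁸ = 625) and c = 13/79 = 0.164557: E[X⁴] = 625 · (1 + 6·0.164557 + 6·(0.164557)² + (0.164557)³) = 625 · 2.154272.

So E[X^4] = 1346.419857.


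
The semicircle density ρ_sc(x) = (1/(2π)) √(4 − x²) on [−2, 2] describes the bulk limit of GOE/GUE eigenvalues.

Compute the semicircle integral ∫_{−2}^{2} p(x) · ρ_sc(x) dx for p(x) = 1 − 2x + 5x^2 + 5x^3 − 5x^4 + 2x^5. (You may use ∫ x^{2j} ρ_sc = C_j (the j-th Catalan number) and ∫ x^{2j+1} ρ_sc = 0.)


Write p(x) = Σ a_i x^i, split into monomials and integrate each against ρ_sc separately.
Using ∫ x^{2j} ρ_sc = C_j = (1/(j+1)) C(2j, j) (Catalan numbers) and ∫ x^{2j+1} ρ_sc = 0 (odd monomials vanish by symmetry):
  i = 0 (even): a_0 · C_{0} = 1 · 1 = 1
  i = 1 (odd): ∫ x^1 ρ_sc = 0 (vanishes)
  i = 2 (even): a_2 · C_{1} = 5 · 1 = 5
  i = 3 (odd): ∫ x^3 ρ_sc = 0 (vanishes)
  i = 4 (even): a_4 · C_{2} = -5 · 2 = -10
  i = 5 (odd): ∫ x^5 ρ_sc = 0 (vanishes)

Summing the contributions: ∫_{−2}^{2} p(x) ρ_sc(x) dx = 1 + 5 + (-10) = -4.


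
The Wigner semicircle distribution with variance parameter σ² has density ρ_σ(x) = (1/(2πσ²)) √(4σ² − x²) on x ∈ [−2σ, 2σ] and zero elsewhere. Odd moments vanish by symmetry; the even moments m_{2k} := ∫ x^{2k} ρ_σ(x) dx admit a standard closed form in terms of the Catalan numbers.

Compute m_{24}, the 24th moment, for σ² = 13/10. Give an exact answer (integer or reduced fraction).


By the scaled semicircle moment identity, m_{2k} = σ^{2k} · C_k with k = 12.
C_12 = (1/(k+1)) · C(2k, k) = (1/13) · C(24, 12) = (1/13) · 2704156 = 208012.
σ^{2k} = (σ²)^k = (13/10)^12 = 23298085122481/1000000000000.

Therefore m_{24} = σ^{24} · C_12 = (23298085122481/1000000000000) · 208012 = 1211570320624379443/250000000000.


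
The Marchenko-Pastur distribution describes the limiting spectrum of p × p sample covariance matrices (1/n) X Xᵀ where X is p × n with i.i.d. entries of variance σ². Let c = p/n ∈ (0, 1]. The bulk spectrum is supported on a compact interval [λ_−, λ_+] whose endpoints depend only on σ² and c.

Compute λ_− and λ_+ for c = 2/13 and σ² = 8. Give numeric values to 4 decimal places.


c = 2/13 = 0.153846; √c = 0.392232.
λ_− = σ² (1 − √c)² = 8 · (1 − 0.392232)² = 8 · (0.607768)² = 2.955053.
λ_+ = σ² (1 + √c)² = 8 · (1 + 0.392232)² = 8 · (1.392232)² = 15.506486.

Rounded to 4 decimal places: λ_− ≈ 2.9551, λ_+ ≈ 15.5065.


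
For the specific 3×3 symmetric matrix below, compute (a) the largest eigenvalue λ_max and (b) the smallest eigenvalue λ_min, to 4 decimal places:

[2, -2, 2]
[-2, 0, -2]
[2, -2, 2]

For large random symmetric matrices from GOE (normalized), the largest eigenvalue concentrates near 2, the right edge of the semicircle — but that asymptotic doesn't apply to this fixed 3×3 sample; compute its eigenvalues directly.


Since M is real symmetric, all three eigenvalues are real; they are the roots of det(λI − M) = λ³ − (tr M) λ² + s λ − det M, where s is the sum of the principal 2×2 minors.
tr M = 2 + 0 + 2 = 4.
s = (2·0 − (-2)²) + (2·2 − 2²) + (0·2 − (-2)²) = -4 + 0 + (-4) = -8.
det M (expand along row 1) = 2·(-4) − (-2)·0 + 2·4 = 0.
Characteristic polynomial: λ³ − 4λ² − 8λ = 0.
Substitute λ = y + (tr M)/3 = y + 1.333333 to remove the quadratic term: y³ + p·y + q = 0 with p = s − (tr M)²/3 = -13.333333 and q = −2(tr M)³/27 + (tr M)·s/3 − det M = -15.407407.
Three real roots ⇒ use the trigonometric (Viète) form: r = 2√(−p/3) = 4.216370, φ = arccos(3q/(p·r)) = arccos(0.822192) = 0.605545 rad.
y_k = r·cos(φ/3 − 2πk/3) for k = 0, 1, 2 gives y = 4.130768, -1.333333, -2.797435.
λ_k = y_k + 1.333333 gives λ = 5.4641, 0.0000, -1.4641 (check: the sum is 4.0000 = tr M).

Hence λ_max = 5.4641 and λ_min = -1.4641.


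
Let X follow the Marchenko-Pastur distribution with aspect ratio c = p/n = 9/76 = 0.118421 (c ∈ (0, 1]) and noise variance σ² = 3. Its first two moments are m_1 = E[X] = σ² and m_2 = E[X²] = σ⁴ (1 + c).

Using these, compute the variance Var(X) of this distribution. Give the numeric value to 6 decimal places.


m_1 = E[X] = σ² = 3, so m_1² = 9.
m_2 = E[X²] = σ⁴ (1 + c) = 9 · (1 + 0.118421) = 9 · 1.118421 = 10.065789.
(Note m_2 − m_1² simplifies to c · σ⁴ = 0.118421 · 9.)

Var(X) = m_2 − m_1² = 10.065789 − 9 = 1.065789.


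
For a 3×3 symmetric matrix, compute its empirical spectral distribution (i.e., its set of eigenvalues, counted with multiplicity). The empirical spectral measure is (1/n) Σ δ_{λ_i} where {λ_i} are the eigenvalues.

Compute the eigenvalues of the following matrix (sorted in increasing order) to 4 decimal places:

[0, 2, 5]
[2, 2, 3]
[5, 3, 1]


Since M is real symmetric, all three eigenvalues are real; they are the roots of det(λI − M) = λ³ − (tr M) λ² + s λ − det M, where s is the sum of the principal 2×2 minors.
tr M = 0 + 2 + 1 = 3.
s = (0·2 − 2²) + (0·1 − 5²) + (2·1 − 3²) = -4 + (-25) + (-7) = -36.
det M (expand along row 1) = 0·(-7) − 2·(-13) + 5·(-4) = 6.
Characteristic polynomial: λ³ − 3λ² − 36λ − 6 = 0.
Substitute λ = y + (tr M)/3 = y + 1.000000 to remove the quadratic term: y³ + p·y + q = 0 with p = s − (tr M)²/3 = -39.000000 and q = −2(tr M)³/27 + (tr M)·s/3 − det M = -44.000000.
Three real roots ⇒ use the trigonometric (Viète) form: r = 2√(−p/3) = 7.211103, φ = arccos(3q/(p·r)) = arccos(0.469362) = 1.082229 rad.
y_k = r·cos(φ/3 − 2πk/3) for k = 0, 1, 2 gives y = 6.746959, -1.169187, -5.577773.
λ_k = y_k + 1.000000 gives λ = 7.7470, -0.1692, -4.5778 (check: the sum is 3.0000 = tr M).

Eigenvalues sorted in increasing order: [-4.5778, -0.1692, 7.7470].


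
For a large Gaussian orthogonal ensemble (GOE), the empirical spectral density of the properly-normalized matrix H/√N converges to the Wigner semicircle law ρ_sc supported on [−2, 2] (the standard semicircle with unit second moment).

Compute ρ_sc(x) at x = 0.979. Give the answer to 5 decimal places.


ρ_sc(x) = (1/(2π)) √(4 − x²). With x = 0.979:
  4 − x² = 4 − (0.979)² = 4 − 0.958441 = 3.041559.
  √(4 − x²) = 1.744007.
  1/(2π) = 0.159155.
  ρ_sc(0.979) = 0.159155 · 1.744007 = 0.277567.

Rounded to 5 decimal places: ρ_sc(0.979) ≈ 0.27757.


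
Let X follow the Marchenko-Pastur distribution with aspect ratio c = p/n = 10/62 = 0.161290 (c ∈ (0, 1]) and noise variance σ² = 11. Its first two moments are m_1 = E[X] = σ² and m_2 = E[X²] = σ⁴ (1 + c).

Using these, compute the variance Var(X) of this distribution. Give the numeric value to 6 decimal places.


m_1 = E[X] = σ² = 11, so m_1² = 121.
m_2 = E[X²] = σ⁴ (1 + c) = 121 · (1 + 0.161290) = 121 · 1.161290 = 140.516129.
(Note m_2 − m_1² simplifies to c · σ⁴ = 0.161290 · 121.)

Var(X) = m_2 − m_1² = 140.516129 − 121 = 19.516129.


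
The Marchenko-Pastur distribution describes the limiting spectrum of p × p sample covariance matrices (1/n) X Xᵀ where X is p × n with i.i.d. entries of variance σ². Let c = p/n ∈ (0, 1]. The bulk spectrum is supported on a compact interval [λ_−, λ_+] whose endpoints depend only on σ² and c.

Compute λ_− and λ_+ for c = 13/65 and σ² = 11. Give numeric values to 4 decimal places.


c = 13/65 = 0.200000; √c = 0.447214.
λ_− = σ² (1 − √c)² = 11 · (1 − 0.447214)² = 11 · (0.552786)² = 3.361301.
λ_+ = σ² (1 + √c)² = 11 · (1 + 0.447214)² = 11 · (1.447214)² = 23.038699.

Rounded to 4 decimal places: λ_− ≈ 3.3613, λ_+ ≈ 23.0387.


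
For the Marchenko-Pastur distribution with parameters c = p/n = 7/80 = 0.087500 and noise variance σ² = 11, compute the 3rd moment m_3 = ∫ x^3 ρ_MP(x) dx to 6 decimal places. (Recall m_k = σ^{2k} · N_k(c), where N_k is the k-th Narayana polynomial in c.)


E[X³] = σ⁶ (1 + 3c + c²) (third MP moment). With σ² = 11 (so σ⁶ = 1331) and c = 7/80 = 0.087500: E[X³] = 1331 · (1 + 3·0.087500 + (0.087500)²) = 1331 · 1.270156.

So E[X^3] = 1690.577969.


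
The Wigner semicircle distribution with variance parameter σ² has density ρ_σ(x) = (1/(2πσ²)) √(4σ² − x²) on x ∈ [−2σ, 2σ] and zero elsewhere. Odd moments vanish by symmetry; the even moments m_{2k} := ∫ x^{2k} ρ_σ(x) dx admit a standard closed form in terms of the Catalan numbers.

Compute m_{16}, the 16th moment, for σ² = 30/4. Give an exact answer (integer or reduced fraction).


By the scaled semicircle moment identity, m_{2k} = σ^{2k} · C_k with k = 8.
C_8 = (1/(k+1)) · C(2k, k) = (1/9) · C(16, 8) = (1/9) · 12870 = 1430.
σ^{2k} = (σ²)^k = (30/4)^8 = 2562890625/256.

Therefore m_{16} = σ^{16} · C_8 = (2562890625/256) · 1430 = 1832466796875/128.


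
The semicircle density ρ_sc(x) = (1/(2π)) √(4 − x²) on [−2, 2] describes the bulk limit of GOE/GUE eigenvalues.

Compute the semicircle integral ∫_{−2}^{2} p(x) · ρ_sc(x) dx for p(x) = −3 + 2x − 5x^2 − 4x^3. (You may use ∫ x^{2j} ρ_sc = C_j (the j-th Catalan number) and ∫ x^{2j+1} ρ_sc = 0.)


Write p(x) = Σ a_i x^i, split into monomials and integrate each against ρ_sc separately.
Using ∫ x^{2j} ρ_sc = C_j = (1/(j+1)) C(2j, j) (Catalan numbers) and ∫ x^{2j+1} ρ_sc = 0 (odd monomials vanish by symmetry):
  i = 0 (even): a_0 · C_{0} = -3 · 1 = -3
  i = 1 (odd): ∫ x^1 ρ_sc = 0 (vanishes)
  i = 2 (even): a_2 · C_{1} = -5 · 1 = -5
  i = 3 (odd): ∫ x^3 ρ_sc = 0 (vanishes)

Summing the contributions: ∫_{−2}^{2} p(x) ρ_sc(x) dx = (-3) + (-5) = -8.


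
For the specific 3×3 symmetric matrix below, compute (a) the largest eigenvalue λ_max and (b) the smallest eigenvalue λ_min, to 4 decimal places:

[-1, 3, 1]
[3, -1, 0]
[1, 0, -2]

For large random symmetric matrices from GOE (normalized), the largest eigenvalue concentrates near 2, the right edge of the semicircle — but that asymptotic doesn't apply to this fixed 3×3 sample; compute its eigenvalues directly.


Since M is real symmetric, all three eigenvalues are real; they are the roots of det(λI − M) = λ³ − (tr M) λ² + s λ − det M, where s is the sum of the principal 2×2 minors.
tr M = -1 + (-1) + (-2) = -4.
s = ((-1)·(-1) − 3²) + ((-1)·(-2) − 1²) + ((-1)·(-2) − 0²) = -8 + 1 + 2 = -5.
det M (expand along row 1) = (-1)·2 − 3·(-6) + 1·1 = 17.
Characteristic polynomial: λ³ + 4λ² − 5λ − 17 = 0.
Substitute λ = y + (tr M)/3 = y − 1.333333 to remove the quadratic term: y³ + p·y + q = 0 with p = s − (tr M)²/3 = -10.333333 and q = −2(tr M)³/27 + (tr M)·s/3 − det M = -5.592593.
Three real roots ⇒ use the trigonometric (Viète) form: r = 2√(−p/3) = 3.711843, φ = arccos(3q/(p·r)) = arccos(0.437426) = 1.118062 rad.
y_k = r·cos(φ/3 − 2πk/3) for k = 0, 1, 2 gives y = 3.457033, -0.558036, -2.898997.
λ_k = y_k − 1.333333 gives λ = 2.1237, -1.8914, -4.2323 (check: the sum is -4.0000 = tr M).

Hence λ_max = 2.1237 and λ_min = -4.2323.


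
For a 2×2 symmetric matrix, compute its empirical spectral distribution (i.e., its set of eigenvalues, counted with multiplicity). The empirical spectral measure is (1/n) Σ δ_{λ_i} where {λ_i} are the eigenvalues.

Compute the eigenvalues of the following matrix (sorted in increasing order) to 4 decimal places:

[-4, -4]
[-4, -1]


Since M is real symmetric, both eigenvalues are real; they are the roots of det(λI − M) = λ² − (tr M) λ + det M.
tr M = -4 + (-1) = -5.
det M = (-4)·(-1) − (-4)² = 4 − 16 = -12.
Characteristic polynomial: λ² + 5λ − 12 = 0.
Discriminant Δ = (tr M)² − 4·det M = 25 − (-48) = 73; √Δ = 8.544004.
λ = (tr M ± √Δ)/2 = (-5 ± 8.544004)/2, giving (tr M − √Δ)/2 = -6.7720 and (tr M + √Δ)/2 = 1.7720.

Eigenvalues sorted in increasing order: [-6.7720, 1.7720].


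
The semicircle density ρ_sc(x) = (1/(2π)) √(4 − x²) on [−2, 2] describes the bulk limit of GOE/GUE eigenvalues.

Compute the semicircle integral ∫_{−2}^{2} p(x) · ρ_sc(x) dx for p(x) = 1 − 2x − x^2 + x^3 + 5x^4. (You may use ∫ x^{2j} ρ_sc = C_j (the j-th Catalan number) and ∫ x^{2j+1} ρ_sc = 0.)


Write p(x) = Σ a_i x^i, split into monomials and integrate each against ρ_sc separately.
Using ∫ x^{2j} ρ_sc = C_j = (1/(j+1)) C(2j, j) (Catalan numbers) and ∫ x^{2j+1} ρ_sc = 0 (odd monomials vanish by symmetry):
  i = 0 (even): a_0 · C_{0} = 1 · 1 = 1
  i = 1 (odd): ∫ x^1 ρ_sc = 0 (vanishes)
  i = 2 (even): a_2 · C_{1} = -1 · 1 = -1
  i = 3 (odd): ∫ x^3 ρ_sc = 0 (vanishes)
  i = 4 (even): a_4 · C_{2} = 5 · 2 = 10

Summing the contributions: ∫_{−2}^{2} p(x) ρ_sc(x) dx = 1 + (-1) + 10 = 10.


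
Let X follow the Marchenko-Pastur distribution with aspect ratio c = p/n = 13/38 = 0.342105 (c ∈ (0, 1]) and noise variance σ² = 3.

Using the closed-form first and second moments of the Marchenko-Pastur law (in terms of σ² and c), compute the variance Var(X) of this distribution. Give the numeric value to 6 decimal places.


Recall the MP moments m_1 = E[X] = σ² and m_2 = E[X²] = σ⁴ (1 + c).
m_1 = E[X] = σ² = 3, so m_1² = 9.
m_2 = E[X²] = σ⁴ (1 + c) = 9 · (1 + 0.342105) = 9 · 1.342105 = 12.078947.
(Note m_2 − m_1² simplifies to c · σ⁴ = 0.342105 · 9.)

Var(X) = m_2 − m_1² = 12.078947 − 9 = 3.078947.


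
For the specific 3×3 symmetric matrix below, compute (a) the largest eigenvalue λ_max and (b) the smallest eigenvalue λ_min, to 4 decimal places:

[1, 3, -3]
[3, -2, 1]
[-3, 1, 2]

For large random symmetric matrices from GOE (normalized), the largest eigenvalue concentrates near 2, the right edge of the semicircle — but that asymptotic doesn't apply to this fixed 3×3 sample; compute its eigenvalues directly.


Since M is real symmetric, all three eigenvalues are real; they are the roots of det(λI − M) = λ³ − (tr M) λ² + s λ − det M, where s is the sum of the principal 2×2 minors.
tr M = 1 + (-2) + 2 = 1.
s = (1·(-2) − 3²) + (1·2 − (-3)²) + ((-2)·2 − 1²) = -11 + (-7) + (-5) = -23.
det M (expand along row 1) = 1·(-5) − 3·9 + (-3)·(-3) = -23.
Characteristic polynomial: λ³ − λ² − 23λ + 23 = 0.
Substitute λ = y + (tr M)/3 = y + 0.333333 to remove the quadratic term: y³ + p·y + q = 0 with p = s − (tr M)²/3 = -23.333333 and q = −2(tr M)³/27 + (tr M)·s/3 − det M = 15.259259.
Three real roots ⇒ use the trigonometric (Viète) form: r = 2√(−p/3) = 5.577734, φ = arccos(3q/(p·r)) = arccos(-0.351739) = 1.930224 rad.
y_k = r·cos(φ/3 − 2πk/3) for k = 0, 1, 2 gives y = 4.462498, 0.666667, -5.129165.
λ_k = y_k + 0.333333 gives λ = 4.7958, 1.0000, -4.7958 (check: the sum is 1.0000 = tr M).

Hence λ_max = 4.7958 and λ_min = -4.7958.


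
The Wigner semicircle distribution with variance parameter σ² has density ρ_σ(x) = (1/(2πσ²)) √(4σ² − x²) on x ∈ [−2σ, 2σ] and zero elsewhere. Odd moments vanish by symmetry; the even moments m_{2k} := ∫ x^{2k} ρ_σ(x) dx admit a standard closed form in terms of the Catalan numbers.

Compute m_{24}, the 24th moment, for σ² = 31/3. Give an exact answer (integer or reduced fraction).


By the scaled semicircle moment identity, m_{2k} = σ^{2k} · C_k with k = 12.
C_12 = (1/(k+1)) · C(2k, k) = (1/13) · C(24, 12) = (1/13) · 2704156 = 208012.
σ^{2k} = (σ²)^k = (31/3)^12 = 787662783788549761/531441.

Therefore m_{24} = σ^{24} · C_12 = (787662783788549761/531441) · 208012 = 163843310981423812885132/531441.


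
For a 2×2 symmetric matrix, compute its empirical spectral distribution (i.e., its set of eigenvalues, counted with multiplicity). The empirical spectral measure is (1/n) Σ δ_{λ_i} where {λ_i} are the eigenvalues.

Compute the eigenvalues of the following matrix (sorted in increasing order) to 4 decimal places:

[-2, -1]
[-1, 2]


Since M is real symmetric, both eigenvalues are real; they are the roots of det(λI − M) = λ² − (tr M) λ + det M.
tr M = -2 + 2 = 0.
det M = (-2)·2 − (-1)² = -4 − 1 = -5.
Characteristic polynomial: λ² − 5 = 0.
Discriminant Δ = (tr M)² − 4·det M = 0 − (-20) = 20; √Δ = 4.472136.
λ = (tr M ± √Δ)/2 = (0 ± 4.472136)/2, giving (tr M − √Δ)/2 = -2.2361 and (tr M + √Δ)/2 = 2.2361.

Eigenvalues sorted in increasing order: [-2.2361, 2.2361].


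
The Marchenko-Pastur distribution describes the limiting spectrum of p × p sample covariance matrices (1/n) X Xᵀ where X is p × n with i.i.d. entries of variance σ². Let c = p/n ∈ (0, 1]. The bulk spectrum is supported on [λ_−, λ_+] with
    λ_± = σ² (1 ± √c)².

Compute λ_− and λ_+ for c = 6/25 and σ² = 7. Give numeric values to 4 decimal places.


c = 6/25 = 0.240000; √c = 0.489898.
λ_− = σ² (1 − √c)² = 7 · (1 − 0.489898)² = 7 · (0.510102)² = 1.821429.
λ_+ = σ² (1 + √c)² = 7 · (1 + 0.489898)² = 7 · (1.489898)² = 15.538571.

Rounded to 4 decimal places: λ_− ≈ 1.8214, λ_+ ≈ 15.5386.


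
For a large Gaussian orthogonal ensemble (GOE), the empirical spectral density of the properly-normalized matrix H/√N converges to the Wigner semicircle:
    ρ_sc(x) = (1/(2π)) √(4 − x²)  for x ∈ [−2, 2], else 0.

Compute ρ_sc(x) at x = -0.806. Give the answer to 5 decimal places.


ρ_sc(x) = (1/(2π)) √(4 − x²). With x = -0.806:
  4 − x² = 4 − (-0.806)² = 4 − 0.649636 = 3.350364.
  √(4 − x²) = 1.830400.
  1/(2π) = 0.159155.
  ρ_sc(-0.806) = 0.159155 · 1.830400 = 0.291317.

Rounded to 5 decimal places: ρ_sc(-0.806) ≈ 0.29132.


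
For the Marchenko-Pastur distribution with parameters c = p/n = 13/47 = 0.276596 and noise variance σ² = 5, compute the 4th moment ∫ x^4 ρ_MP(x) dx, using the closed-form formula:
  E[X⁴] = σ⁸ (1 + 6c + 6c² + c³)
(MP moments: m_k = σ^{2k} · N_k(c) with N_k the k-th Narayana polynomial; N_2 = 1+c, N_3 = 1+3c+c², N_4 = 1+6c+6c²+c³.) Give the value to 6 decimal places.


E[X⁴] = σ⁸ (1 + 6c + 6c² + c³) (fourth MP moment). With σ² = 5 (so σ⁸ = 625) and c = 13/47 = 0.276596: E[X⁴] = 625 · (1 + 6·0.276596 + 6·(0.276596)² + (0.276596)³) = 625 · 3.139767.

So E[X^4] = 1962.354199.


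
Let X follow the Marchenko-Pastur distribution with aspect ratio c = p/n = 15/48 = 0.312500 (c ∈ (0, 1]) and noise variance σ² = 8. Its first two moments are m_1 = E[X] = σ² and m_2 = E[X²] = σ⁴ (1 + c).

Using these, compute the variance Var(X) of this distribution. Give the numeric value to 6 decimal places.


m_1 = E[X] = σ² = 8, so m_1² = 64.
m_2 = E[X²] = σ⁴ (1 + c) = 64 · (1 + 0.312500) = 64 · 1.312500 = 84.000000.
(Note m_2 − m_1² simplifies to c · σ⁴ = 0.312500 · 64.)

Var(X) = m_2 − m_1² = 84.000000 − 64 = 20.000000.


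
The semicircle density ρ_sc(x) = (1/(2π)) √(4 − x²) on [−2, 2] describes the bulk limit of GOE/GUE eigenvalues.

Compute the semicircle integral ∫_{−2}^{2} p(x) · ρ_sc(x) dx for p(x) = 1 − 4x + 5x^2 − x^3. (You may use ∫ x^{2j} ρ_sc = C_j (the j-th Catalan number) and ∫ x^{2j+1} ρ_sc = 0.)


Write p(x) = Σ a_i x^i, split into monomials and integrate each against ρ_sc separately.
Using ∫ x^{2j} ρ_sc = C_j = (1/(j+1)) C(2j, j) (Catalan numbers) and ∫ x^{2j+1} ρ_sc = 0 (odd monomials vanish by symmetry):
  i = 0 (even): a_0 · C_{0} = 1 · 1 = 1
  i = 1 (odd): ∫ x^1 ρ_sc = 0 (vanishes)
  i = 2 (even): a_2 · C_{1} = 5 · 1 = 5
  i = 3 (odd): ∫ x^3 ρ_sc = 0 (vanishes)

Summing the contributions: ∫_{−2}^{2} p(x) ρ_sc(x) dx = 1 + 5 = 6.
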